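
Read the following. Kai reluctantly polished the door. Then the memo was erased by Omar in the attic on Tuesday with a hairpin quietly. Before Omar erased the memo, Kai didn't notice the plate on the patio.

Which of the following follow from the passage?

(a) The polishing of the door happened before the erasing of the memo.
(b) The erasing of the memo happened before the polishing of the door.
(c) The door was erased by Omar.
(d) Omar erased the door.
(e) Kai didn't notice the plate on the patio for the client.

(a), (e)

(a) Entailed — the narrative places the polishing before the erasing.
(b) Not entailed — the narrative places the polishing before the erasing, not after.
(c) Not entailed — Omar erased the memo, not the door; the door belongs to the polishing event.
(d) Not entailed — Omar erased the memo, not the door; the door belongs to the polishing event.
(e) Entailed — under negation, adding a further restriction is entailed: if no such noticing event occurred, none occurred for the client either.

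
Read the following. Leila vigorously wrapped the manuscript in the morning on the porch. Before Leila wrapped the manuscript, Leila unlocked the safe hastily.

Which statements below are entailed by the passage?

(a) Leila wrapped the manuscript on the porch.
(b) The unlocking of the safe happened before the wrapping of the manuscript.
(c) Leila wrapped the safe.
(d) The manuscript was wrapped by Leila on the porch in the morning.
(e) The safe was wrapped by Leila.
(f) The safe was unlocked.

(a) Entailed — this follows by dropping conjuncts from the wrapping event's description.
(b) Entailed — the narrative places the unlocking before the wrapping.
(c) Not entailed — Leila wrapped the manuscript, not the safe; the safe belongs to the unlocking event.
(d) Entailed — the original entails any weakening of itself; this just drops 'vigorously'.
(e) Not entailed — Leila wrapped the manuscript, not the safe; the safe belongs to the unlocking event.
(f) Entailed — every conjunct here is already in the original unlocking event.

(a), (b), (d), (f)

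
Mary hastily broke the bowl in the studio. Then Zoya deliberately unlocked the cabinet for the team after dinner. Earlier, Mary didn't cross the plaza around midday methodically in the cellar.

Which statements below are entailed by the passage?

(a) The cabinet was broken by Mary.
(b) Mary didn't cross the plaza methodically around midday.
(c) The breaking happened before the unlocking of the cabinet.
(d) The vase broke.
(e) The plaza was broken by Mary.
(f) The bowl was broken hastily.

(a) Not entailed — Mary broke the bowl, not the cabinet; the cabinet belongs to the unlocking event.
(b) Not entailed — dropping 'in the cellar' under negation is not valid — the original leaves open that Mary crossed the plaza some other way.
(c) Entailed — the narrative places the breaking before the unlocking.
(d) Not entailed — the bowl is what broke, not the vase.
(e) Not entailed — Mary broke the bowl, not the plaza; the plaza belongs to the crossing event.
(f) Entailed — every conjunct here is already in the original breaking event.

(c), (f)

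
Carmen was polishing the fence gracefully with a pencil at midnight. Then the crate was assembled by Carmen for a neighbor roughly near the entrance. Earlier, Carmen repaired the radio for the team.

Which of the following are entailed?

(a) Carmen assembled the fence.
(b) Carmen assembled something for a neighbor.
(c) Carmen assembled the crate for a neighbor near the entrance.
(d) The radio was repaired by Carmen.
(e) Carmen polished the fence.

(b), (c), (d), (e)

(a) Not entailed — Carmen assembled the crate, not the fence; the fence belongs to the polishing event.
(b) Entailed — this follows by dropping conjuncts from the assembling event's description.
(c) Entailed — every conjunct here is already in the original assembling event.
(d) Entailed — every conjunct here is already in the original repairing event.
(e) Entailed — 'polish' is an activity; 'was polishing' entails that some polishing happened, so 'polished' holds.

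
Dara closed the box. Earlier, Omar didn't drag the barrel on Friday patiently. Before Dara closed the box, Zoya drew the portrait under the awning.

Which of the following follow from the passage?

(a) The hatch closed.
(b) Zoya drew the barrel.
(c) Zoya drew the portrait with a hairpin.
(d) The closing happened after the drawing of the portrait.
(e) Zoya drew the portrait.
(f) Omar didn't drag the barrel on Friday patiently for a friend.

(d), (e), (f)

(a) Not entailed — the box is what closed, not the hatch.
(b) Not entailed — Zoya drew the portrait, not the barrel; the barrel belongs to the dragging event.
(c) Not entailed — 'with a hairpin' adds information not in the original event.
(d) Entailed — the narrative places the drawing before the closing.
(e) Entailed — every conjunct here is already in the original drawing event.
(f) Entailed — under negation, adding a further restriction is entailed: if no such dragging event occurred, none occurred for a friend either.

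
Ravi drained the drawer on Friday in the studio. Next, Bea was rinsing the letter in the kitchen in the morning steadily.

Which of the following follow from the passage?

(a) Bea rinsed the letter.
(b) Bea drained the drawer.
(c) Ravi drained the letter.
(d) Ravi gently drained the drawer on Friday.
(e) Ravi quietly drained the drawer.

(a)

(a) Entailed — 'rinse' is an activity; 'was rinsing' entails that some rinsing happened, so 'rinsed' holds.
(b) Not entailed — the passage has Ravi draining the drawer, not Bea.
(c) Not entailed — Ravi drained the drawer, not the letter; the letter belongs to the rinsing event.
(d) Not entailed — 'gently' adds information not in the original event.
(e) Not entailed — 'quietly' adds information not in the original event.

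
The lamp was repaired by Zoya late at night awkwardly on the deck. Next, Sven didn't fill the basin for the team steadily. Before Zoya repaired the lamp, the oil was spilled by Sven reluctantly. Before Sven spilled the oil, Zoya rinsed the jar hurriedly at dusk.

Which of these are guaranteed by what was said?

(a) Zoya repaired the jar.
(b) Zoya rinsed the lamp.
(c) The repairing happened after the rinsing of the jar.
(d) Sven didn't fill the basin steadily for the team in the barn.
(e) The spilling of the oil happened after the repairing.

(a) Not entailed — Zoya repaired the lamp, not the jar; the jar belongs to the rinsing event.
(b) Not entailed — Zoya rinsed the jar, not the lamp; the lamp belongs to the repairing event.
(c) Entailed — the narrative places the rinsing before the repairing.
(d) Entailed — under negation, adding a further restriction is entailed: if no such filling event occurred, none occurred in the barn either.
(e) Not entailed — the narrative places the spilling before the repairing, not after.

(c), (d)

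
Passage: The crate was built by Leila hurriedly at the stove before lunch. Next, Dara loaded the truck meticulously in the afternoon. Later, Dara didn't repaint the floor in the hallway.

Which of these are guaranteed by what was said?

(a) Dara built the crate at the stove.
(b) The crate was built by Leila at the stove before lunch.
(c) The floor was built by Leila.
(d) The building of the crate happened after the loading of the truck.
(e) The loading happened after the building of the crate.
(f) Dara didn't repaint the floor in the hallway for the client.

(a) Not entailed — the passage has Leila building the crate, not Dara.
(b) Entailed — this follows by dropping conjuncts from the building event's description.
(c) Not entailed — Leila built the crate, not the floor; the floor belongs to the repainting event.
(d) Not entailed — the narrative places the building before the loading, not after.
(e) Entailed — the narrative places the building before the loading.
(f) Entailed — under negation, adding a further restriction is entailed: if no such repainting event occurred, none occurred for the client either.

(b), (e), (f)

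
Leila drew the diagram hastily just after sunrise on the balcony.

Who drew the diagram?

'Leila' marks the agent of the drawing event.

Leila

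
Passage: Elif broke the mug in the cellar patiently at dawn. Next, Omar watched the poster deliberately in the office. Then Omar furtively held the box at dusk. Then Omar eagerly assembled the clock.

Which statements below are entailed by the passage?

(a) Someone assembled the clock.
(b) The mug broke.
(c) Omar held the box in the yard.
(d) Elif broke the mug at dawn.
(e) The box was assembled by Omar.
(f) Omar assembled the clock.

(a), (b), (d), (f)

(a) Entailed — this follows by dropping conjuncts from the assembling event's description.
(b) Entailed — 'Elif broke the mug' is causative; it entails the inchoative 'the mug broke'.
(c) Not entailed — 'in the yard' adds information not in the original event.
(d) Entailed — dropping 'patiently', 'in the cellar' leaves a sub-description the original still satisfies.
(e) Not entailed — Omar assembled the clock, not the box; the box belongs to the holding event.
(f) Entailed — the original entails any weakening of itself; this just drops 'eagerly'.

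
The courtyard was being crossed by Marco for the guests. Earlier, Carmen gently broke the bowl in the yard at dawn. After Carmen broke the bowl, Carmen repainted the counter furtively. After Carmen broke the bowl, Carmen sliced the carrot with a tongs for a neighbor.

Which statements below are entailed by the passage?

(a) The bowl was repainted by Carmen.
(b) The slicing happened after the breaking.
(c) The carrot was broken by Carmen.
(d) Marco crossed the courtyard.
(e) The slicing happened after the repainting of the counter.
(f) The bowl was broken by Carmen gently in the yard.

(a) Not entailed — Carmen repainted the counter, not the bowl; the bowl belongs to the breaking event.
(b) Entailed — the narrative places the breaking before the slicing.
(c) Not entailed — Carmen broke the bowl, not the carrot; the carrot belongs to the slicing event.
(d) Not entailed — 'was crossing' is progressive on an accomplishment; it does not entail the completed 'crossed'.
(e) Not entailed — the narrative doesn't order the repainting relative to the slicing.
(f) Entailed — the original entails any weakening of itself; this just drops 'at dawn'.

(b), (f)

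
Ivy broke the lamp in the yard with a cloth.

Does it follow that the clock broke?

no

Nothing is said about any clock; only the lamp is affected.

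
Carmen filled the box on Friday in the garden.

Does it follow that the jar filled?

no

Nothing is said about any jar; only the box is affected.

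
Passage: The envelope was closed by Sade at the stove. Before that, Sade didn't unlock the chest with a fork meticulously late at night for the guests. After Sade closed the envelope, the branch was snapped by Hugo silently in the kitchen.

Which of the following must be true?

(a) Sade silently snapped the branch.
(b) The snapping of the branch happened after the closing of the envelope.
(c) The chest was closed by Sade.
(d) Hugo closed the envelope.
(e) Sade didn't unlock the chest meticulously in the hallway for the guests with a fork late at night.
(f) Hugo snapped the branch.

(a) Not entailed — the passage has Hugo snapping the branch, not Sade.
(b) Entailed — the narrative places the closing before the snapping.
(c) Not entailed — Sade closed the envelope, not the chest; the chest belongs to the unlocking event.
(d) Not entailed — the passage has Sade closing the envelope, not Hugo.
(e) Entailed — under negation, adding a further restriction is entailed: if no such unlocking event occurred, none occurred in the hallway either.
(f) Entailed — dropping 'in the kitchen', 'silently' leaves a sub-description the original still satisfies.

(b), (e), (f)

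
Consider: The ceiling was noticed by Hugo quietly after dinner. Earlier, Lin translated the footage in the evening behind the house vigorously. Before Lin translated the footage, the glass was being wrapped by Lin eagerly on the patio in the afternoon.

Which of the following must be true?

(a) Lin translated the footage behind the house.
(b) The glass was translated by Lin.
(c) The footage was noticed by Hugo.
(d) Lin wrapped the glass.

(a)

(a) Entailed — every conjunct here is already in the original translating event.
(b) Not entailed — Lin translated the footage, not the glass; the glass belongs to the wrapping event.
(c) Not entailed — Hugo noticed the ceiling, not the footage; the footage belongs to the translating event.
(d) Not entailed — 'was wrapping' is progressive on an accomplishment; it does not entail the completed 'wrapped'.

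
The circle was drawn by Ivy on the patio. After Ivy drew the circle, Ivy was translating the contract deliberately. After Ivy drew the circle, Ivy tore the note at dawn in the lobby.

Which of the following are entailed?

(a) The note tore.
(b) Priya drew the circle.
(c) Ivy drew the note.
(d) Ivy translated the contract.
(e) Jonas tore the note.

(a)

(a) Entailed — 'Ivy tore the note' is causative; it entails the inchoative 'the note tore'.
(b) Not entailed — the passage has Ivy drawing the circle, not Priya.
(c) Not entailed — Ivy drew the circle, not the note; the note belongs to the tearing event.
(d) Not entailed — 'was translating' is progressive on an accomplishment; it does not entail the completed 'translated'.
(e) Not entailed — the passage has Ivy tearing the note, not Jonas.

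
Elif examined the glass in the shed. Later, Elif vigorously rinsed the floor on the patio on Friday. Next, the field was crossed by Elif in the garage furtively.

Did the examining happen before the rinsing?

yes

The narrative orders the examining before the rinsing.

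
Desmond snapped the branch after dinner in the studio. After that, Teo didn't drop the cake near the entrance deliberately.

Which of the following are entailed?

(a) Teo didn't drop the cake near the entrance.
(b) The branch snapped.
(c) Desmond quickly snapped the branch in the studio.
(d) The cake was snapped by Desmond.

(b)

(a) Not entailed — dropping 'deliberately' under negation is not valid — the original leaves open that Teo dropped the cake some other way.
(b) Entailed — 'Desmond snapped the branch' is causative; it entails the inchoative 'the branch snapped'.
(c) Not entailed — 'quickly' adds information not in the original event.
(d) Not entailed — Desmond snapped the branch, not the cake; the cake belongs to the dropping event.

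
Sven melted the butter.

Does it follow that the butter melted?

yes

'Sven melted the butter' is the causative; it entails the inchoative 'the butter melted'.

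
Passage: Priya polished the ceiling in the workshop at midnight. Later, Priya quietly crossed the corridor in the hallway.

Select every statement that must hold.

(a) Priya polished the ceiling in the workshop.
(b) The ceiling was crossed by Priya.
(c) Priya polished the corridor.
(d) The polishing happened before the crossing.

(a), (d)

(a) Entailed — the original entails any weakening of itself; this just drops 'at midnight'.
(b) Not entailed — Priya crossed the corridor, not the ceiling; the ceiling belongs to the polishing event.
(c) Not entailed — Priya polished the ceiling, not the corridor; the corridor belongs to the crossing event.
(d) Entailed — the narrative places the polishing before the crossing.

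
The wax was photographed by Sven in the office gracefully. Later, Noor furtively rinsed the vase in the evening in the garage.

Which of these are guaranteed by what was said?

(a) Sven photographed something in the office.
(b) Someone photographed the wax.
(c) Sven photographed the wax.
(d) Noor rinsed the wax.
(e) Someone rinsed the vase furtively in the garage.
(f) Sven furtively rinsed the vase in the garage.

(a), (b), (c), (e)

(a) Entailed — the original entails any weakening of itself; this just drops 'gracefully' and generalizes the patient.
(b) Entailed — every conjunct here is already in the original photographing event.
(c) Entailed — the original entails any weakening of itself; this just drops 'in the office', 'gracefully'.
(d) Not entailed — Noor rinsed the vase, not the wax; the wax belongs to the photographing event.
(e) Entailed — every conjunct here is already in the original rinsing event.
(f) Not entailed — the passage has Noor rinsing the vase, not Sven.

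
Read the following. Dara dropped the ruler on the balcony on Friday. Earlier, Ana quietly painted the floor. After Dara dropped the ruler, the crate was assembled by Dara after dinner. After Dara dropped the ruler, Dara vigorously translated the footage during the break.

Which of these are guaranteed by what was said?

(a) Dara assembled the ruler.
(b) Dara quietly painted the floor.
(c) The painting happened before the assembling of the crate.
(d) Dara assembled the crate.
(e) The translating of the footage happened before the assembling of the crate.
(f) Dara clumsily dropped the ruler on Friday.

(a) Not entailed — Dara assembled the crate, not the ruler; the ruler belongs to the dropping event.
(b) Not entailed — the passage has Ana painting the floor, not Dara.
(c) Entailed — the narrative places the painting before the assembling.
(d) Entailed — dropping 'after dinner' leaves a sub-description the original still satisfies.
(e) Not entailed — the narrative doesn't order the translating relative to the assembling.
(f) Not entailed — 'clumsily' adds information not in the original event.

(c), (d)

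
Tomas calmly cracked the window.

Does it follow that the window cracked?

yes

'Tomas cracked the window' is the causative; it entails the inchoative 'the window cracked'.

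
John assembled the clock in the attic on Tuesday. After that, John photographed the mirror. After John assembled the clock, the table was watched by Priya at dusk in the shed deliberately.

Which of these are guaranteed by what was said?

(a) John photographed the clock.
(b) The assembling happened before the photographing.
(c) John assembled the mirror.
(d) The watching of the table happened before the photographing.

(b)

(a) Not entailed — John photographed the mirror, not the clock; the clock belongs to the assembling event.
(b) Entailed — the narrative places the assembling before the photographing.
(c) Not entailed — John assembled the clock, not the mirror; the mirror belongs to the photographing event.
(d) Not entailed — the narrative doesn't order the watching relative to the photographing.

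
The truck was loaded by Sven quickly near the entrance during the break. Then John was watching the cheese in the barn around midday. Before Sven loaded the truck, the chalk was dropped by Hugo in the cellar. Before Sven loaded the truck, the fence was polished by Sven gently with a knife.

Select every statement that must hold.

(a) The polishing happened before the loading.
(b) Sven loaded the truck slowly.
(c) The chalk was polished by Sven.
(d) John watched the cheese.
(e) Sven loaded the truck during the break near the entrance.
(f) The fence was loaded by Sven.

(a), (d), (e)

(a) Entailed — the narrative places the polishing before the loading.
(b) Not entailed — 'slowly' adds a manner not in (and inconsistent with) the original.
(c) Not entailed — Sven polished the fence, not the chalk; the chalk belongs to the dropping event.
(d) Entailed — 'watch' is an activity; 'was watching' entails that some watching happened, so 'watched' holds.
(e) Entailed — dropping 'quickly' leaves a sub-description the original still satisfies.
(f) Not entailed — Sven loaded the truck, not the fence; the fence belongs to the polishing event.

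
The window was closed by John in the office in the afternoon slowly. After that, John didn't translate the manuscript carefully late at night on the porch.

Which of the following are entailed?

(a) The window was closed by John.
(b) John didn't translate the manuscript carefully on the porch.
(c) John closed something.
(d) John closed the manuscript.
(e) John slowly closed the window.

(a), (c), (e)

(a) Entailed — every conjunct here is already in the original closing event.
(b) Not entailed — dropping 'late at night' under negation is not valid — the original leaves open that John translated the manuscript some other way.
(c) Entailed — dropping 'in the afternoon', 'in the office', 'slowly' and generalizing the patient leaves a sub-description the original still satisfies.
(d) Not entailed — John closed the window, not the manuscript; the manuscript belongs to the translating event.
(e) Entailed — every conjunct here is already in the original closing event.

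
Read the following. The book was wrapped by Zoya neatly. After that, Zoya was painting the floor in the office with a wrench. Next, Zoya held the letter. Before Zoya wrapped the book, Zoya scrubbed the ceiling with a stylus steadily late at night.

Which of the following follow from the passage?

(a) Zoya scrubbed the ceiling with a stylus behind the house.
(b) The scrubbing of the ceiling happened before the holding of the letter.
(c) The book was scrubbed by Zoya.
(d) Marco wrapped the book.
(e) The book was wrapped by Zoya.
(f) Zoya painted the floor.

(a) Not entailed — 'behind the house' adds information not in the original event.
(b) Entailed — the narrative places the scrubbing before the holding.
(c) Not entailed — Zoya scrubbed the ceiling, not the book; the book belongs to the wrapping event.
(d) Not entailed — the passage has Zoya wrapping the book, not Marco.
(e) Entailed — this follows by dropping conjuncts from the wrapping event's description.
(f) Not entailed — 'was painting' is progressive on an accomplishment; it does not entail the completed 'painted'.

(b), (e)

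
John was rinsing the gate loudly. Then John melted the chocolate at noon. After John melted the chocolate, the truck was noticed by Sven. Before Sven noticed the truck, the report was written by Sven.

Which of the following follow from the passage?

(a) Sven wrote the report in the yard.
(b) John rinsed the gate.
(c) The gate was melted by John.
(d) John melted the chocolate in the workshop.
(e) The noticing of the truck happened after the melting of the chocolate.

(b), (e)

(a) Not entailed — 'in the yard' adds information not in the original event.
(b) Entailed — 'rinse' is an activity; 'was rinsing' entails that some rinsing happened, so 'rinsed' holds.
(c) Not entailed — John melted the chocolate, not the gate; the gate belongs to the rinsing event.
(d) Not entailed — 'in the workshop' adds information not in the original event.
(e) Entailed — the narrative places the melting before the noticing.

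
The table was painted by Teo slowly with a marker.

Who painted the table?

'Teo' marks the agent of the painting event.

Teo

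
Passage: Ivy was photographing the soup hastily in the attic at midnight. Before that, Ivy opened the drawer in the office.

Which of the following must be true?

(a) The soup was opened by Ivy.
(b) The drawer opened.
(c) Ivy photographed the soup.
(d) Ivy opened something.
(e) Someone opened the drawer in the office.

(a) Not entailed — Ivy opened the drawer, not the soup; the soup belongs to the photographing event.
(b) Entailed — 'Ivy opened the drawer' is causative; it entails the inchoative 'the drawer opened'.
(c) Not entailed — 'was photographing' is progressive on an accomplishment; it does not entail the completed 'photographed'.
(d) Entailed — the original entails any weakening of itself; this just drops 'in the office' and generalizes the patient.
(e) Entailed — every conjunct here is already in the original opening event.

(b), (d), (e)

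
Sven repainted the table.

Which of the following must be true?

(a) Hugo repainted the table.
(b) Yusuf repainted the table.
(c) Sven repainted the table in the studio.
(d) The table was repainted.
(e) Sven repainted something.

(a) Not entailed — the passage has Sven repainting the table, not Hugo.
(b) Not entailed — the passage has Sven repainting the table, not Yusuf.
(c) Not entailed — 'in the studio' adds information not in the original event.
(d) Entailed — every conjunct here is already in the original repainting event.
(e) Entailed — this follows by dropping conjuncts from the repainting event's description.

(d), (e)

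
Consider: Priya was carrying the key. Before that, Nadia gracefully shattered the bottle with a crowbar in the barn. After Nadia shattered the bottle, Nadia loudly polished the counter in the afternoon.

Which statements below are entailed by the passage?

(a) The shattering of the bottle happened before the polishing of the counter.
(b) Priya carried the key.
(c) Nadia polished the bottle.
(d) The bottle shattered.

(a) Entailed — the narrative places the shattering before the polishing.
(b) Entailed — 'carry' is an activity; 'was carrying' entails that some carrying happened, so 'carried' holds.
(c) Not entailed — Nadia polished the counter, not the bottle; the bottle belongs to the shattering event.
(d) Entailed — 'Nadia shattered the bottle' is causative; it entails the inchoative 'the bottle shattered'.

(a), (b), (d)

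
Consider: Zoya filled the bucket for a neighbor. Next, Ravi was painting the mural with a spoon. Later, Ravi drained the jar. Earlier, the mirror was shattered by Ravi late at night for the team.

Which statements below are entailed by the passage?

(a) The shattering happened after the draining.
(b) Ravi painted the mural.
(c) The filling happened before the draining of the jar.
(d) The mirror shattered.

(c), (d)

(a) Not entailed — the narrative places the shattering before the draining, not after.
(b) Not entailed — 'was painting' is progressive on an accomplishment; it does not entail the completed 'painted'.
(c) Entailed — the narrative places the filling before the draining.
(d) Entailed — 'Ravi shattered the mirror' is causative; it entails the inchoative 'the mirror shattered'.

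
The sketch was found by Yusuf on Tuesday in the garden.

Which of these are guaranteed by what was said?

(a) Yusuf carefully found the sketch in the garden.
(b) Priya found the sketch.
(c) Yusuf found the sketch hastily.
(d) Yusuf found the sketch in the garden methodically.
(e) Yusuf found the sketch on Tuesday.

(a) Not entailed — 'carefully' adds information not in the original event.
(b) Not entailed — the passage has Yusuf finding the sketch, not Priya.
(c) Not entailed — 'hastily' adds information not in the original event.
(d) Not entailed — 'methodically' adds information not in the original event.
(e) Entailed — dropping 'in the garden' leaves a sub-description the original still satisfies.

(e)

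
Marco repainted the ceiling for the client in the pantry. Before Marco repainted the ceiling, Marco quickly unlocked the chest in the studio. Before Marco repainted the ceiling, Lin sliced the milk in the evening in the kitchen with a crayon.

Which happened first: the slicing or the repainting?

the slicing

The connectives place the slicing before the repainting.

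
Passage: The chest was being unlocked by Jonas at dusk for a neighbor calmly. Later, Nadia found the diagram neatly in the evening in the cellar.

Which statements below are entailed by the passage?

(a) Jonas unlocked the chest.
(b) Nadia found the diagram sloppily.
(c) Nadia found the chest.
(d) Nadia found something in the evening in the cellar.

(d)

(a) Not entailed — 'was unlocking' is progressive on an accomplishment; it does not entail the completed 'unlocked'.
(b) Not entailed — 'sloppily' adds a manner not in (and inconsistent with) the original.
(c) Not entailed — Nadia found the diagram, not the chest; the chest belongs to the unlocking event.
(d) Entailed — every conjunct here is already in the original finding event.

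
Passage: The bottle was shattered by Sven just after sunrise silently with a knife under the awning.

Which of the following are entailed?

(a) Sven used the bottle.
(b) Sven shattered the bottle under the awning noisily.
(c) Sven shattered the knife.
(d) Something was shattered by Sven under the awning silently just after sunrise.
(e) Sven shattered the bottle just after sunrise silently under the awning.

(a) Not entailed — the bottle is the patient, not an instrument — Sven used a knife.
(b) Not entailed — 'noisily' adds a manner not in (and inconsistent with) the original.
(c) Not entailed — the knife is the instrument, not what was shattered.
(d) Entailed — dropping 'with a knife' and generalizing the patient leaves a sub-description the original still satisfies.
(e) Entailed — every conjunct here is already in the original shattering event.

(d), (e)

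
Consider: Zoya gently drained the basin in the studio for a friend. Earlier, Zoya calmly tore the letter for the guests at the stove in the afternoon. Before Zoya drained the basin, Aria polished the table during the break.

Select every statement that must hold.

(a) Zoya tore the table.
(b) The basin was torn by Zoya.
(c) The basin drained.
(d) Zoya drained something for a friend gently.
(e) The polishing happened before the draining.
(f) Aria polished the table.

(a) Not entailed — Zoya tore the letter, not the table; the table belongs to the polishing event.
(b) Not entailed — Zoya tore the letter, not the basin; the basin belongs to the draining event.
(c) Entailed — 'Zoya drained the basin' is causative; it entails the inchoative 'the basin drained'.
(d) Entailed — dropping 'in the studio' and generalizing the patient leaves a sub-description the original still satisfies.
(e) Entailed — the narrative places the polishing before the draining.
(f) Entailed — the original entails any weakening of itself; this just drops 'during the break'.

(c), (d), (e), (f)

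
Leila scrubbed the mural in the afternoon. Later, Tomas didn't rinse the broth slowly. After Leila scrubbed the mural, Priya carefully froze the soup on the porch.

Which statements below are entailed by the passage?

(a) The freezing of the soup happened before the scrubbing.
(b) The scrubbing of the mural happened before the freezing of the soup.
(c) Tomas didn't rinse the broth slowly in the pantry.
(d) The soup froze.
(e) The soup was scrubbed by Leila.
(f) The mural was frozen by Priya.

(a) Not entailed — the narrative places the scrubbing before the freezing, not after.
(b) Entailed — the narrative places the scrubbing before the freezing.
(c) Entailed — under negation, adding a further restriction is entailed: if no such rinsing event occurred, none occurred in the pantry either.
(d) Entailed — 'Priya froze the soup' is causative; it entails the inchoative 'the soup froze'.
(e) Not entailed — Leila scrubbed the mural, not the soup; the soup belongs to the freezing event.
(f) Not entailed — Priya froze the soup, not the mural; the mural belongs to the scrubbing event.

(b), (c), (d)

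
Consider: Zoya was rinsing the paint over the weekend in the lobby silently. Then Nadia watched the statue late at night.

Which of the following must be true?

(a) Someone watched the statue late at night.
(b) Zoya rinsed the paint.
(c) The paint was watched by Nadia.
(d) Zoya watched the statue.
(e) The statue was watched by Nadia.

(a), (b), (e)

(a) Entailed — every conjunct here is already in the original watching event.
(b) Entailed — 'rinse' is an activity; 'was rinsing' entails that some rinsing happened, so 'rinsed' holds.
(c) Not entailed — Nadia watched the statue, not the paint; the paint belongs to the rinsing event.
(d) Not entailed — the passage has Nadia watching the statue, not Zoya.
(e) Entailed — this follows by dropping conjuncts from the watching event's description.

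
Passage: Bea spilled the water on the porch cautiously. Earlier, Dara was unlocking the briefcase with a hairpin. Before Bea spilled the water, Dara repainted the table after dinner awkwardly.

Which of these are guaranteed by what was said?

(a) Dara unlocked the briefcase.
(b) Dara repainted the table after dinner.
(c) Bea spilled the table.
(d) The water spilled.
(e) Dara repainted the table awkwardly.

(b), (d), (e)

(a) Not entailed — 'was unlocking' is progressive on an accomplishment; it does not entail the completed 'unlocked'.
(b) Entailed — every conjunct here is already in the original repainting event.
(c) Not entailed — Bea spilled the water, not the table; the table belongs to the repainting event.
(d) Entailed — 'Bea spilled the water' is causative; it entails the inchoative 'the water spilled'.
(e) Entailed — this follows by dropping conjuncts from the repainting event's description.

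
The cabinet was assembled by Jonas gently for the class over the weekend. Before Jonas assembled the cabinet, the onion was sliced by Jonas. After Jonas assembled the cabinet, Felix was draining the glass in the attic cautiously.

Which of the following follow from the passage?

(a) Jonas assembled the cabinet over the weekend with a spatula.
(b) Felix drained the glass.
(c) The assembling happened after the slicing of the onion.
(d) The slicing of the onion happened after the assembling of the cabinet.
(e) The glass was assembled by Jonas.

(a) Not entailed — 'with a spatula' adds information not in the original event.
(b) Not entailed — 'was draining' is progressive on an accomplishment; it does not entail the completed 'drained'.
(c) Entailed — the narrative places the slicing before the assembling.
(d) Not entailed — the narrative places the slicing before the assembling, not after.
(e) Not entailed — Jonas assembled the cabinet, not the glass; the glass belongs to the draining event.

(c)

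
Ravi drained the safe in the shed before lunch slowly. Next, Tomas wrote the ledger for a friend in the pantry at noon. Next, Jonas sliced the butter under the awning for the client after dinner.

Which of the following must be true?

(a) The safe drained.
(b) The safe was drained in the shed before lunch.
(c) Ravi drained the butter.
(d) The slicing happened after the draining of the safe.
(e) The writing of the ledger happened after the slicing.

(a), (b), (d)

(a) Entailed — 'Ravi drained the safe' is causative; it entails the inchoative 'the safe drained'.
(b) Entailed — this follows by dropping conjuncts from the draining event's description.
(c) Not entailed — Ravi drained the safe, not the butter; the butter belongs to the slicing event.
(d) Entailed — the narrative places the draining before the slicing.
(e) Not entailed — the narrative places the writing before the slicing, not after.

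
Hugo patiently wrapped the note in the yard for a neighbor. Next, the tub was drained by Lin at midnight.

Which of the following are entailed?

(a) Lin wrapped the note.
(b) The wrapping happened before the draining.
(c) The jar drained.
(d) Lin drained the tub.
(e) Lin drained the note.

(a) Not entailed — the passage has Hugo wrapping the note, not Lin.
(b) Entailed — the narrative places the wrapping before the draining.
(c) Not entailed — the tub is what drained, not the jar.
(d) Entailed — every conjunct here is already in the original draining event.
(e) Not entailed — Lin drained the tub, not the note; the note belongs to the wrapping event.

(b), (d)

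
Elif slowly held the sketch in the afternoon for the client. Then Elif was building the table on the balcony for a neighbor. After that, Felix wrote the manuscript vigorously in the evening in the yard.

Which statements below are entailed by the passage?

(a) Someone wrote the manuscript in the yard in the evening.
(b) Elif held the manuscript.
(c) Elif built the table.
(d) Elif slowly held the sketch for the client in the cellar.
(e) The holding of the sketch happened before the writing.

(a) Entailed — this follows by dropping conjuncts from the writing event's description.
(b) Not entailed — Elif held the sketch, not the manuscript; the manuscript belongs to the writing event.
(c) Not entailed — 'was building' is progressive on an accomplishment; it does not entail the completed 'built'.
(d) Not entailed — 'in the cellar' adds information not in the original event.
(e) Entailed — the narrative places the holding before the writing.

(a), (e)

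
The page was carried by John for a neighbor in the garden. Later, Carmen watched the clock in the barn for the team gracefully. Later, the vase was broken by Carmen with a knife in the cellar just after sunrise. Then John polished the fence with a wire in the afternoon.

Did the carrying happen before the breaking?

The narrative orders the carrying before the breaking.

yes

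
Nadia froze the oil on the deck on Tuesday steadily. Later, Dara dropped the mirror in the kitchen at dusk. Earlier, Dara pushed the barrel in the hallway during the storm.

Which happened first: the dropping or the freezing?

the freezing

The connectives place the freezing before the dropping.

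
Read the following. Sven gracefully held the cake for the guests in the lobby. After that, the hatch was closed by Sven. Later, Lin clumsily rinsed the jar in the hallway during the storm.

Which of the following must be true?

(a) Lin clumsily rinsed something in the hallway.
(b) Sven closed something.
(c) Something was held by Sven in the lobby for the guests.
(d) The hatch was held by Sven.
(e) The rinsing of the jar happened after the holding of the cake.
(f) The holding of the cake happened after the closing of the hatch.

(a) Entailed — this follows by dropping conjuncts from the rinsing event's description.
(b) Entailed — this follows by dropping conjuncts from the closing event's description.
(c) Entailed — dropping 'gracefully' and generalizing the patient leaves a sub-description the original still satisfies.
(d) Not entailed — Sven held the cake, not the hatch; the hatch belongs to the closing event.
(e) Entailed — the narrative places the holding before the rinsing.
(f) Not entailed — the narrative places the holding before the closing, not after.

(a), (b), (c), (e)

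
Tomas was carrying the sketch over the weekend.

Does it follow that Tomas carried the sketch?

'carry' is atelic; if Tomas was carrying the sketch, then Tomas carried the sketch (for some time).

yes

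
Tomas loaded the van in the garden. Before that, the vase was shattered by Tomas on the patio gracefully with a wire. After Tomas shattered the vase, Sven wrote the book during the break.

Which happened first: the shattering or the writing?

The connectives place the shattering before the writing.

the shattering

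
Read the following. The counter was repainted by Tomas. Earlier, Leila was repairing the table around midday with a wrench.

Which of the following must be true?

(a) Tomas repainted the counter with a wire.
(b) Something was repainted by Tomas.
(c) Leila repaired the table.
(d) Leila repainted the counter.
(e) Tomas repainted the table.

(b)

(a) Not entailed — 'with a wire' adds information not in the original event.
(b) Entailed — the original entails any weakening of itself; this just generalizes the patient.
(c) Not entailed — 'was repairing' is progressive on an accomplishment; it does not entail the completed 'repaired'.
(d) Not entailed — the passage has Tomas repainting the counter, not Leila.
(e) Not entailed — Tomas repainted the counter, not the table; the table belongs to the repairing event.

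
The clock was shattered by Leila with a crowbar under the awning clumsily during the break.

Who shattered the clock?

Leila

'Leila' marks the agent of the shattering event.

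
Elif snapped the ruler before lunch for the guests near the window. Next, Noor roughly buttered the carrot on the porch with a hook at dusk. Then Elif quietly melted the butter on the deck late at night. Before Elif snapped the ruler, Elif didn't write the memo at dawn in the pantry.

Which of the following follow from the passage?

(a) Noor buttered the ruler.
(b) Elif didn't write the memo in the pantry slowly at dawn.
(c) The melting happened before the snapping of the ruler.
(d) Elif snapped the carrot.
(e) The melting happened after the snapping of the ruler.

(a) Not entailed — Noor buttered the carrot, not the ruler; the ruler belongs to the snapping event.
(b) Entailed — under negation, adding a further restriction is entailed: if no such writing event occurred, none occurred slowly either.
(c) Not entailed — the narrative places the snapping before the melting, not after.
(d) Not entailed — Elif snapped the ruler, not the carrot; the carrot belongs to the buttering event.
(e) Entailed — the narrative places the snapping before the melting.

(b), (e)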